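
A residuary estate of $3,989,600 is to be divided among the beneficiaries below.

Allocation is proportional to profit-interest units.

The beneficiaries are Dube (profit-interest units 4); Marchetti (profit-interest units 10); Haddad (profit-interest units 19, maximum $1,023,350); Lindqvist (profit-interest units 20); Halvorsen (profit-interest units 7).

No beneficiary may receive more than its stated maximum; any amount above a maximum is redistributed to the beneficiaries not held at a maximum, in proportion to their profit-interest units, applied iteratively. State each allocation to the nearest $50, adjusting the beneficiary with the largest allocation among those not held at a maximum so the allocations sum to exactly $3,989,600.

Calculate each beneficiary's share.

Dube: $289,400 | Marchetti: $723,500 | Haddad: $1,023,350 | Lindqvist: $1,446,900 | Halvorsen: $506,450

Profit-interest units total: 60.
Pro-rata shares before constraints: Dube 265,973.33; Marchetti 664,933.33; Haddad 1,263,373.33; Lindqvist 1,329,866.67; Halvorsen 465,453.33.
Capped: Haddad ($1,023,350); remaining pool $2,966,250 reallocated over remaining profit-interest units 41.
Shares after redistribution: Dube 289,390.24 → $289,400; Marchetti 723,475.61 → $723,500; Lindqvist 1,446,951.22 → $1,446,950; Halvorsen 506,432.93 → $506,450.
Rounding difference −$50 applied to Lindqvist → $1,446,900.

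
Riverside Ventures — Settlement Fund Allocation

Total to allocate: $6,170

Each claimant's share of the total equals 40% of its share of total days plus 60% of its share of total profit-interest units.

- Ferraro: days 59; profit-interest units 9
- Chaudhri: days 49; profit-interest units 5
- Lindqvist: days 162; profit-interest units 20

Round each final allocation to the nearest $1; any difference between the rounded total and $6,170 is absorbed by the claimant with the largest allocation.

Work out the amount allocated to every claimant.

Totals — days 270, profit-interest units 34.
Blended shares (40% days + 60% profit-interest units): Ferraro 0.2462; Chaudhri 0.1608; Lindqvist 0.5929.
Proportional shares: Ferraro 1,519.24; Chaudhri 992.31; Lindqvist 3,658.45.
After rounding ($1): Ferraro $1,519; Chaudhri $992; Lindqvist $3,658. Sum = $6,169.
Difference $6,170 − $6,169 = +$1 applied to largest allocation (Lindqvist): Lindqvist becomes $3,659.

Ferraro: $1,519; Chaudhri: $992; Lindqvist: $3,659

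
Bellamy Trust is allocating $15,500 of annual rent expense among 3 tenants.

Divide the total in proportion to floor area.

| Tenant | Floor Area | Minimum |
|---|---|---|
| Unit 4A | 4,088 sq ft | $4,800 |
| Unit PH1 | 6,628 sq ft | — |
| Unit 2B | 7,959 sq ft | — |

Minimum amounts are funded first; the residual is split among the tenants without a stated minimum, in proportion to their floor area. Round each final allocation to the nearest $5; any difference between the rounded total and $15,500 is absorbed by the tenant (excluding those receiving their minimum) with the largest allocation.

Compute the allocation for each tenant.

Fund the minimums — Unit 4A $4,800. Residual $10,700.
Residual split over remaining floor area 14,587: Unit PH1 4,861.84 → $4,860; Unit 2B 5,838.16 → $5,840.

Unit 4A: $4,800; Unit PH1: $4,860; Unit 2B: $5,840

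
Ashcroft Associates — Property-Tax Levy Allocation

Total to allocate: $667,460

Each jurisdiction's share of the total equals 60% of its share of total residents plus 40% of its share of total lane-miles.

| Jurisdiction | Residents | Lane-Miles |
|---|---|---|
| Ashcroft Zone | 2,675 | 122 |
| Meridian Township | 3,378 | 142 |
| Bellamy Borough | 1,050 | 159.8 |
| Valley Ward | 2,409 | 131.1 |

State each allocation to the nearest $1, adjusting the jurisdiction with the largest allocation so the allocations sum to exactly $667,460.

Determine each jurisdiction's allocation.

Ashcroft Zone: $171,322 · Meridian Township: $210,544 · Bellamy Borough: $121,093 · Valley Ward: $164,501

Totals — residents 9,512, lane-miles 554.9.
Combined weights (60% residents + 40% lane-miles): Ashcroft Zone 0.2567; Meridian Township 0.3154; Bellamy Borough 0.1814; Valley Ward 0.2465.
Raw shares: Ashcroft Zone 171,322.30; Meridian Township 210,542.92; Bellamy Borough 121,093.30; Valley Ward 164,501.48.
At nearest $1: Ashcroft Zone $171,322; Meridian Township $210,543; Bellamy Borough $121,093; Valley Ward $164,501. Sum = $667,459.
Difference $667,460 − $667,459 = +$1 applied to largest allocation (Meridian Township): Meridian Township becomes $210,544.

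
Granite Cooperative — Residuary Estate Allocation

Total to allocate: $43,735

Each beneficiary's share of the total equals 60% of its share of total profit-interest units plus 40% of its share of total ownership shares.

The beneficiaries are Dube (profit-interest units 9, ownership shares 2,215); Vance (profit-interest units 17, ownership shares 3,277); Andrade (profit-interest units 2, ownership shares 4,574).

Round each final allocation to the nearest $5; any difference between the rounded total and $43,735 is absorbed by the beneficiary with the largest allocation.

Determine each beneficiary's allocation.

Dube: $12,285 | Vance: $21,625 | Andrade: $9,825

Profit-interest units total 28; ownership shares total 10,066.
Composite weights (60% profit-interest units + 40% ownership shares): Dube 0.2809; Vance 0.4945; Andrade 0.2246.
Raw shares: Dube 12,284.12; Vance 21,627.23; Andrade 9,823.65.
After rounding ($5): Dube $12,285; Vance $21,625; Andrade $9,825. Sum = $43,735.
Rounded total matches; no reconciliation needed.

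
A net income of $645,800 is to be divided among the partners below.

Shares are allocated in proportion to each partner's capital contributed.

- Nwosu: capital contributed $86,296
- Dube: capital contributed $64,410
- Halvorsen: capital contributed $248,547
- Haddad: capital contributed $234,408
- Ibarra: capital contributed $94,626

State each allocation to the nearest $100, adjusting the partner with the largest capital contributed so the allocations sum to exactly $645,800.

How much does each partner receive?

Nwosu: $76,500; Dube: $57,100; Halvorsen: $220,400; Haddad: $207,900; Ibarra: $83,900

Sum of capital contributed: 86,296 + 64,410 + 248,547 + 234,408 + 94,626 = 728,287.
Unrounded shares: Nwosu 76,521.97; Dube 57,114.82; Halvorsen 220,396.15; Haddad 207,858.56; Ibarra 83,908.50.
Rounded to nearest $100: Nwosu $76,500; Dube $57,100; Halvorsen $220,400; Haddad $207,900; Ibarra $83,900. Sum = $645,800.
Rounded total matches; no reconciliation needed.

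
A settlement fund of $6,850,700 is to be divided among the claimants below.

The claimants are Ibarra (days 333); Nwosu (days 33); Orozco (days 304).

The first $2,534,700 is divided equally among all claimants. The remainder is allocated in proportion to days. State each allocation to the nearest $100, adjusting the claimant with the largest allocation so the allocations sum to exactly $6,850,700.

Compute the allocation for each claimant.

Ibarra: $2,990,000 · Nwosu: $1,057,500 · Orozco: $2,803,200

$2,534,700 shared equally gives $844,900 per claimant.
Remainder $4,316,000 by days (total 670): Ibarra 2,145,116.42 → $2,145,100; Nwosu 212,579.10 → $212,600; Orozco 1,958,304.48 → $1,958,300.
Totals: Ibarra $844,900 + $2,145,100 = $2,990,000; Nwosu $844,900 + $212,600 = $1,057,500; Orozco $844,900 + $1,958,300 = $2,803,200.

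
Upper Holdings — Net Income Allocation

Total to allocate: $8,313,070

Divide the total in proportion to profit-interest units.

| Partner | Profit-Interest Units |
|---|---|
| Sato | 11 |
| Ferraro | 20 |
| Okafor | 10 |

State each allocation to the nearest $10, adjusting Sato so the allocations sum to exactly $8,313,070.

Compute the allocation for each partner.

Total profit-interest units = 41.
Raw shares: Sato 11/41 × $8,313,070 = 2,230,335.85; Ferraro 20/41 × $8,313,070 = 4,055,156.10; Okafor 10/41 × $8,313,070 = 2,027,578.05.
Rounded to nearest $10: Sato $2,230,340; Ferraro $4,055,160; Okafor $2,027,580. Sum = $8,313,080.
Difference $8,313,070 − $8,313,080 = −$10 applied to Sato: Sato becomes $2,230,330.

Sato: $2,230,330 · Ferraro: $4,055,160 · Okafor: $2,027,580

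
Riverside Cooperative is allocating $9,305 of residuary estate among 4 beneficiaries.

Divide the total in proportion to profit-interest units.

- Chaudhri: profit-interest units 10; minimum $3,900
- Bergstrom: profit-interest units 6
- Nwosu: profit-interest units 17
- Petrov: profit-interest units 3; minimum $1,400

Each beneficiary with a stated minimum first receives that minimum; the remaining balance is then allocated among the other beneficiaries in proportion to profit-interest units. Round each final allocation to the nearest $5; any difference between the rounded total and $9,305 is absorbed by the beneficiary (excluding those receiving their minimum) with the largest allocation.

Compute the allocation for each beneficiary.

Chaudhri: $3,900; Bergstrom: $1,045; Nwosu: $2,960; Petrov: $1,400

Minimums first: Chaudhri $3,900; Petrov $1,400. Residual $4,005.
Residual split over remaining profit-interest units 23: Bergstrom 1,044.78 → $1,045; Nwosu 2,960.22 → $2,960.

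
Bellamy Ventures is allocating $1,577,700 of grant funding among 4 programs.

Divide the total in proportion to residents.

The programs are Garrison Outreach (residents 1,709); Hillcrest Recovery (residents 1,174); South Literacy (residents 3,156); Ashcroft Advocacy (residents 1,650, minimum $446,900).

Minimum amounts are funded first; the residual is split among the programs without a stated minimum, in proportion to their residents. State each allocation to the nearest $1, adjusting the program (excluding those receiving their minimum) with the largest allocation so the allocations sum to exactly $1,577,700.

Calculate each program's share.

Garrison Outreach: $320,009 · Hillcrest Recovery: $219,831 · South Literacy: $590,960 · Ashcroft Advocacy: $446,900

Guaranteed amounts: Ashcroft Advocacy $446,900. Residual $1,130,800.
Residual split over remaining residents 6,039: Garrison Outreach 320,009.47 → $320,009; Hillcrest Recovery 219,830.97 → $219,831; South Literacy 590,959.56 → $590,960.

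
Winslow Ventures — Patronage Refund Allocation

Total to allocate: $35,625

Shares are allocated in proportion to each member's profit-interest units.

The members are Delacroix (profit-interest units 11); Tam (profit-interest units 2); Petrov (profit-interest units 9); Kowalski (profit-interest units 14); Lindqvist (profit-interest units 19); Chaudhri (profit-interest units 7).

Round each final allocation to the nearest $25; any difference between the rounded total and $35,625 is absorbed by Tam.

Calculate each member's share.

Combined profit-interest units = 62.
Proportional shares: Delacroix 11/62 × $35,625 = 6,320.56; Tam 2/62 × $35,625 = 1,149.19; Petrov 9/62 × $35,625 = 5,171.37; Kowalski 14/62 × $35,625 = 8,044.35; Lindqvist 19/62 × $35,625 = 10,917.34; Chaudhri 7/62 × $35,625 = 4,022.18.
Rounded to nearest $25: Delacroix $6,325; Tam $1,150; Petrov $5,175; Kowalski $8,050; Lindqvist $10,925; Chaudhri $4,025. Sum = $35,650.
Difference $35,625 − $35,650 = −$25 applied to Tam: Tam becomes $1,125.

Delacroix: $6,325 | Tam: $1,125 | Petrov: $5,175 | Kowalski: $8,050 | Lindqvist: $10,925 | Chaudhri: $4,025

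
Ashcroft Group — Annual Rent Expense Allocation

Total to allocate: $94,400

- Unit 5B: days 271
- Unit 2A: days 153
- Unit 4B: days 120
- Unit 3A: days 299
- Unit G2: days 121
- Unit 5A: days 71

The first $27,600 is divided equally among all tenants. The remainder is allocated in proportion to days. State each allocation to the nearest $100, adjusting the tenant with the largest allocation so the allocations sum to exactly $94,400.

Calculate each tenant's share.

First tranche $27,600 split equally: $4,600 each.
Remainder $66,800 by days (total 1,035): Unit 5B 17,490.63 → $17,500; Unit 2A 9,874.78 → $9,900; Unit 4B 7,744.93 → $7,700; Unit 3A 19,297.78 → $19,300; Unit G2 7,809.47 → $7,800; Unit 5A 4,582.42 → $4,600.
Totals: Unit 5B $4,600 + $17,500 = $22,100; Unit 2A $4,600 + $9,900 = $14,500; Unit 4B $4,600 + $7,700 = $12,300; Unit 3A $4,600 + $19,300 = $23,900; Unit G2 $4,600 + $7,800 = $12,400; Unit 5A $4,600 + $4,600 = $9,200.

Unit 5B: $22,100 | Unit 2A: $14,500 | Unit 4B: $12,300 | Unit 3A: $23,900 | Unit G2: $12,400 | Unit 5A: $9,200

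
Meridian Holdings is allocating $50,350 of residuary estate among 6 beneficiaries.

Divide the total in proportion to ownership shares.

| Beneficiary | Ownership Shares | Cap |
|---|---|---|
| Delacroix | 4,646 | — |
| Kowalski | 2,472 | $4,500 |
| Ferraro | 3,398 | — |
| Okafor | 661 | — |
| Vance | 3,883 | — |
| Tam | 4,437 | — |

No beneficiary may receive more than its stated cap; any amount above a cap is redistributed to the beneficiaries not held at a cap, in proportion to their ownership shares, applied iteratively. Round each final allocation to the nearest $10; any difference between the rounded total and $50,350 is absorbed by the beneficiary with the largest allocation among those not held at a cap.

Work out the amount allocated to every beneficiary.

Total ownership shares = 19,497.
Proportional shares (ignoring caps): Delacroix 11,998.06; Kowalski 6,383.81; Ferraro 8,775.16; Okafor 1,707.00; Vance 10,027.65; Tam 11,458.32.
Cap binds for Kowalski ($4,500); residual $45,850 reallocated over remaining ownership shares 17,025.
Shares after redistribution: Delacroix 12,512.14 → $12,510; Ferraro 9,151.15 → $9,150; Okafor 1,780.14 → $1,780; Vance 10,457.30 → $10,460; Tam 11,949.28 → $11,950.

Delacroix: $12,510; Kowalski: $4,500; Ferraro: $9,150; Okafor: $1,780; Vance: $10,460; Tam: $11,950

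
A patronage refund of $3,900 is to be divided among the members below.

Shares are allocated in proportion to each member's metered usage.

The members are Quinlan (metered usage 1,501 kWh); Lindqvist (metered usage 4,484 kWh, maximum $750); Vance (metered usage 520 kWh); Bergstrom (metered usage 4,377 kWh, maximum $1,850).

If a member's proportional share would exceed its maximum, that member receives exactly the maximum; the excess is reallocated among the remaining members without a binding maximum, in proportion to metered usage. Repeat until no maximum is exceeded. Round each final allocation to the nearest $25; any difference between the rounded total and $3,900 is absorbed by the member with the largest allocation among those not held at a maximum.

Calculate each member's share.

Combined metered usage = 10,882.
Proportional shares (ignoring caps): Quinlan 537.94; Lindqvist 1,607.02; Vance 186.36; Bergstrom 1,568.67.
Held at cap: Lindqvist ($750); balance $3,150 reallocated over remaining metered usage 6,398.
Held at cap: Bergstrom ($1,850); balance $1,300 reallocated over remaining metered usage 2,021.
Remaining shares: Quinlan 965.51 → $975; Vance 334.49 → $325.

Quinlan: $975 | Lindqvist: $750 | Vance: $325 | Bergstrom: $1,850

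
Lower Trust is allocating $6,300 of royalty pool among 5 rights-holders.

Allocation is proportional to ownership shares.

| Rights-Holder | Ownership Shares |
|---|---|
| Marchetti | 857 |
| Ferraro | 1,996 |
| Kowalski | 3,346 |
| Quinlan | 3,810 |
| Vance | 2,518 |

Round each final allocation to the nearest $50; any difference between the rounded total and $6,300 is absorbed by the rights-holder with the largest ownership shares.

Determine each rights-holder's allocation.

Total ownership shares = 857 + 1,996 + 3,346 + 3,810 + 2,518 = 12,527.
Unrounded shares: Marchetti 431.00; Ferraro 1,003.82; Kowalski 1,682.75; Quinlan 1,916.10; Vance 1,266.34.
At nearest $50: Marchetti $450; Ferraro $1,000; Kowalski $1,700; Quinlan $1,900; Vance $1,250. Sum = $6,300.
No rounding difference to absorb.

Marchetti: $450 | Ferraro: $1,000 | Kowalski: $1,700 | Quinlan: $1,900 | Vance: $1,250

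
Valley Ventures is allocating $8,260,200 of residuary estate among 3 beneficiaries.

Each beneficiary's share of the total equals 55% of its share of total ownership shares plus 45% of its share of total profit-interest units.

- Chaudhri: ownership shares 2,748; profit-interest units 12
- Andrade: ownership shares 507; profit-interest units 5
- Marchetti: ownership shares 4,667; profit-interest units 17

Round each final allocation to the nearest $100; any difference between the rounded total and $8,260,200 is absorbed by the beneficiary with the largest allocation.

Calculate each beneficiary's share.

Totals — ownership shares 7,922, profit-interest units 34.
Composite weights (55% ownership shares + 45% profit-interest units): Chaudhri 0.3496; Andrade 0.1014; Marchetti 0.5490.
Raw shares: Chaudhri 2,887,837.66; Andrade 837,385.33; Marchetti 4,534,977.01.
Rounded to nearest $100: Chaudhri $2,887,800; Andrade $837,400; Marchetti $4,535,000. Sum = $8,260,200.
No rounding difference to absorb.

Chaudhri: $2,887,800 · Andrade: $837,400 · Marchetti: $4,535,000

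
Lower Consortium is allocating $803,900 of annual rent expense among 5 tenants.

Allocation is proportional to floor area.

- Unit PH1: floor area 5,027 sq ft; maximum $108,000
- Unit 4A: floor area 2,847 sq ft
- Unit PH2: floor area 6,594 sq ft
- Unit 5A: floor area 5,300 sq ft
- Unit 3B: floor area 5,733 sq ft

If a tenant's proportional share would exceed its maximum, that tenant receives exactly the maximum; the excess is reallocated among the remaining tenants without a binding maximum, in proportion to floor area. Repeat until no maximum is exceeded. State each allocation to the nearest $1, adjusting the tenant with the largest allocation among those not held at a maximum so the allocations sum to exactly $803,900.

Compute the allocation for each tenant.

Unit PH1: $108,000 · Unit 4A: $96,768 · Unit PH2: $224,126 · Unit 5A: $180,144 · Unit 3B: $194,862

Combined floor area = 25,501.
Unconstrained shares: Unit PH1 158,472.42; Unit 4A 89,749.55; Unit PH2 207,870.93; Unit 5A 167,078.55; Unit 3B 180,728.55.
Held at cap: Unit PH1 ($108,000); remaining pool $695,900 reallocated over remaining floor area 20,474.
Redistributed shares: Unit 4A 96,767.96 → $96,768; Unit PH2 224,126.43 → $224,126; Unit 5A 180,144.09 → $180,144; Unit 3B 194,861.52 → $194,862.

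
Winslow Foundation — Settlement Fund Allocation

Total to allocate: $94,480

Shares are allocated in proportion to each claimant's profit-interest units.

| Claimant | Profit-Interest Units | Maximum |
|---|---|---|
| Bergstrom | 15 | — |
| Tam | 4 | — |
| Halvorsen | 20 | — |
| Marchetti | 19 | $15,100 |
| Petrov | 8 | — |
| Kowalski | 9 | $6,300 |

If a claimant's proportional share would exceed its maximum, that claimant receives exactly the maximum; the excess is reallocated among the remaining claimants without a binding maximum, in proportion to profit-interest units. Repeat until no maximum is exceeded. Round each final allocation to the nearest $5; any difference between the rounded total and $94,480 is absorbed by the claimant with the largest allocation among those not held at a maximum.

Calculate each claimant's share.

Sum of profit-interest units: 75.
Pro-rata shares before constraints: Bergstrom 18,896.00; Tam 5,038.93; Halvorsen 25,194.67; Marchetti 23,934.93; Petrov 10,077.87; Kowalski 11,337.60.
Cap binds for Marchetti ($15,100), Kowalski ($6,300); residual $73,080 reallocated over remaining profit-interest units 47.
Shares after redistribution: Bergstrom 23,323.40 → $23,325; Tam 6,219.57 → $6,220; Halvorsen 31,097.87 → $31,100; Petrov 12,439.15 → $12,440.
Rounding difference −$5 applied to Halvorsen → $31,095.

Bergstrom: $23,325 | Tam: $6,220 | Halvorsen: $31,095 | Marchetti: $15,100 | Petrov: $12,440 | Kowalski: $6,300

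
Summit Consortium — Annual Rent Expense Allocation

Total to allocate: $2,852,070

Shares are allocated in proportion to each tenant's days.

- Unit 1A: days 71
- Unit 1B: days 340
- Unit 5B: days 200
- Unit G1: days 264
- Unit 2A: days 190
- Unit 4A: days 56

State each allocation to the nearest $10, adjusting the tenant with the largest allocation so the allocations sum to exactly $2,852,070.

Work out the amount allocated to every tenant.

Unit 1A: $180,640 | Unit 1B: $865,040 | Unit 5B: $508,840 | Unit G1: $671,670 | Unit 2A: $483,400 | Unit 4A: $142,480

Total days = 1,121.
Unrounded shares: Unit 1A 71/1,121 × $2,852,070 = 180,639.58; Unit 1B 340/1,121 × $2,852,070 = 865,034.61; Unit 5B 200/1,121 × $2,852,070 = 508,843.89; Unit G1 264/1,121 × $2,852,070 = 671,673.93; Unit 2A 190/1,121 × $2,852,070 = 483,401.69; Unit 4A 56/1,121 × $2,852,070 = 142,476.29.
After rounding ($10): Unit 1A $180,640; Unit 1B $865,030; Unit 5B $508,840; Unit G1 $671,670; Unit 2A $483,400; Unit 4A $142,480. Sum = $2,852,060.
Difference $2,852,070 − $2,852,060 = +$10 applied to largest allocation (Unit 1B): Unit 1B becomes $865,040.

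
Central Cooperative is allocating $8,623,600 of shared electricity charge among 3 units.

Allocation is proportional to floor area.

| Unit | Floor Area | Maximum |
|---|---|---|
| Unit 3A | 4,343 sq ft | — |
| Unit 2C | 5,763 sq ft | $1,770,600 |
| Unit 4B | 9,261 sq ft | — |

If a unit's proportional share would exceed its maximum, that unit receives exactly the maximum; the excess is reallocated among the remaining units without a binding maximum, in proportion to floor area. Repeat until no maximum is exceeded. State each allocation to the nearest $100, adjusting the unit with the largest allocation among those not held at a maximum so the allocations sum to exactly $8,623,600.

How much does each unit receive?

Unit 3A: $2,187,800 | Unit 2C: $1,770,600 | Unit 4B: $4,665,200

Floor area total: 19,367.
Proportional shares (ignoring caps): Unit 3A 1,933,820.15; Unit 2C 2,566,107.65; Unit 4B 4,123,672.21.
Cap binds for Unit 2C ($1,770,600); residual $6,853,000 reallocated over remaining floor area 13,604.
Remaining shares: Unit 3A 2,187,781.46 → $2,187,800; Unit 4B 4,665,218.54 → $4,665,200.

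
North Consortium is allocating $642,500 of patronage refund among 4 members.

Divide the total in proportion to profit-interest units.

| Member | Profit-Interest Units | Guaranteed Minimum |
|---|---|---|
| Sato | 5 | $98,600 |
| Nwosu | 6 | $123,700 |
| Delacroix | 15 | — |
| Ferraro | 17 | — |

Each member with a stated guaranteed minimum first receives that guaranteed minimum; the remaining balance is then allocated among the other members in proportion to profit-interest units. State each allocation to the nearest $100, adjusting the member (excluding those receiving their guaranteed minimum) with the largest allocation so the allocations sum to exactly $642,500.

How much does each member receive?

Sato: $98,600 | Nwosu: $123,700 | Delacroix: $197,000 | Ferraro: $223,200

Fund the minimums — Sato $98,600; Nwosu $123,700. Remaining pool $420,200.
Remaining pool split over remaining profit-interest units 32: Delacroix 196,968.75 → $197,000; Ferraro 223,231.25 → $223,200.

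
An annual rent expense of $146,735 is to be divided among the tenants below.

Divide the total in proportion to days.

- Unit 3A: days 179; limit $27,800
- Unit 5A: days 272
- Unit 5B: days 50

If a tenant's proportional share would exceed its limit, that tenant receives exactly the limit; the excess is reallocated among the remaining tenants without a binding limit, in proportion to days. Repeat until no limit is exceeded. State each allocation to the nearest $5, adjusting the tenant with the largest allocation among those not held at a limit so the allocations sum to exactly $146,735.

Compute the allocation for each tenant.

Sum of days: 501.
Proportional shares (ignoring caps): Unit 3A 52,426.28; Unit 5A 79,664.51; Unit 5B 14,644.21.
Cap binds for Unit 3A ($27,800); balance $118,935 reallocated over remaining days 322.
Shares after redistribution: Unit 5A 100,466.83 → $100,465; Unit 5B 18,468.17 → $18,470.

Unit 3A: $27,800; Unit 5A: $100,465; Unit 5B: $18,470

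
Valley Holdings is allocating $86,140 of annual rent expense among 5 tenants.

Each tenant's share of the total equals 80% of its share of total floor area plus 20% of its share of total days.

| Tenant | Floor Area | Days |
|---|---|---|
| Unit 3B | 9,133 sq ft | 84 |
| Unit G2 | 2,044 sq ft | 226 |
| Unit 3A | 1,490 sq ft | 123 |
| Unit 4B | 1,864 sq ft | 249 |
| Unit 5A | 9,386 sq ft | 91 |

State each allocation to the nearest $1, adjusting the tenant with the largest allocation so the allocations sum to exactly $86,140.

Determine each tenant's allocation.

Unit 3B: $28,187 | Unit G2: $10,926 | Unit 3A: $7,034 | Unit 4B: $10,920 | Unit 5A: $29,073

Totals — floor area 23,917, days 773.
Combined weights (80% floor area + 20% days): Unit 3B 0.3272; Unit G2 0.1268; Unit 3A 0.0817; Unit 4B 0.1268; Unit 5A 0.3375.
Raw shares: Unit 3B 28,187.02; Unit G2 10,926.28; Unit 3A 7,034.46; Unit 4B 10,920.25; Unit 5A 29,072.00.
After rounding ($1): Unit 3B $28,187; Unit G2 $10,926; Unit 3A $7,034; Unit 4B $10,920; Unit 5A $29,072. Sum = $86,139.
Difference $86,140 − $86,139 = +$1 applied to largest allocation (Unit 5A): Unit 5A becomes $29,073.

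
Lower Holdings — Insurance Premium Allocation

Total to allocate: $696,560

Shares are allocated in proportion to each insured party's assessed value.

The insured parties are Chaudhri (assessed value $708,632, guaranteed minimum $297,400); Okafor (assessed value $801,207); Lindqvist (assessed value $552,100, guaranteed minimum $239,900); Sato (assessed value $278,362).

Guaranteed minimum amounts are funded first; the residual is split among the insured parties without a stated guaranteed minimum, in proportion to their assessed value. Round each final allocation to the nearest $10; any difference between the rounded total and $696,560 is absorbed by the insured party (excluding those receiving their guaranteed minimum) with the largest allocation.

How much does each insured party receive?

Chaudhri: $297,400 | Okafor: $118,200 | Lindqvist: $239,900 | Sato: $41,060

Minimums first: Chaudhri $297,400; Lindqvist $239,900. Balance $159,260.
Balance split over remaining assessed value 1,079,569: Okafor 118,195.53 → $118,200; Sato 41,064.47 → $41,060.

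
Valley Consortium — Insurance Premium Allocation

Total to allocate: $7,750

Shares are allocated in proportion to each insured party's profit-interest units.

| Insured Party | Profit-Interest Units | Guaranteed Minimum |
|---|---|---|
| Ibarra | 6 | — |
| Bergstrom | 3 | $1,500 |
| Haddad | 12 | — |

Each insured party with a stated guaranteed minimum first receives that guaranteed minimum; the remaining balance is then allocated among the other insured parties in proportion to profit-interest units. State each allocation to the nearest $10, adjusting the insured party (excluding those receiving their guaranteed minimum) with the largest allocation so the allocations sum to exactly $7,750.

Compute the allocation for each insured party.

Minimums first: Bergstrom $1,500. Remaining pool $6,250.
Remaining pool split over remaining profit-interest units 18: Ibarra 2,083.33 → $2,080; Haddad 4,166.67 → $4,170.

Ibarra: $2,080; Bergstrom: $1,500; Haddad: $4,170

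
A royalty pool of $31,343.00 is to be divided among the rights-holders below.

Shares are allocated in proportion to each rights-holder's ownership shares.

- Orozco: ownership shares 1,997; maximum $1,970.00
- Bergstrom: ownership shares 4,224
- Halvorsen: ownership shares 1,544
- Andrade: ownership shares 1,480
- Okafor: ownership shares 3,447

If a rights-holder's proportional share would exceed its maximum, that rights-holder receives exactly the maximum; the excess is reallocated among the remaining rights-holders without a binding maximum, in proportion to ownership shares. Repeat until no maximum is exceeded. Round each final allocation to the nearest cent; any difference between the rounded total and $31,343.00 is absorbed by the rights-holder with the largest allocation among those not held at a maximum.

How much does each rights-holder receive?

Sum of ownership shares: 12,692.
Proportional shares (ignoring caps): Orozco 4,931.6082; Bergstrom 10,431.2033; Halvorsen 3,812.9209; Andrade 3,654.8724; Okafor 8,512.3953.
Cap binds for Orozco ($1,970.00); residual $29,373.00 reallocated over remaining ownership shares 10,695.
Remaining shares: Bergstrom 11,600.8931 → $11,600.89; Halvorsen 4,240.4780 → $4,240.48; Andrade 4,064.7069 → $4,064.71; Okafor 9,466.9220 → $9,466.92.

Orozco: $1,970.00; Bergstrom: $11,600.89; Halvorsen: $4,240.48; Andrade: $4,064.71; Okafor: $9,466.92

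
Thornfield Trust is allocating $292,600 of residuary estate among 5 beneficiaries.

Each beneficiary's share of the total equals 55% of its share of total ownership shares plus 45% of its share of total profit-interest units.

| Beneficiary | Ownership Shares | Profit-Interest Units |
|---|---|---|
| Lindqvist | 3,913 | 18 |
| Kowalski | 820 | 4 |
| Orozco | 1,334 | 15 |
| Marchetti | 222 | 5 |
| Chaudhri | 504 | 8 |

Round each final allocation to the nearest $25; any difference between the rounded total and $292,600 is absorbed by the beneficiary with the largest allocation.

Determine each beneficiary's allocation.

Ownership shares total 6,793; profit-interest units total 50.
Combined weights (55% ownership shares + 45% profit-interest units): Lindqvist 0.4788; Kowalski 0.1024; Orozco 0.2430; Marchetti 0.0630; Chaudhri 0.1128.
Proportional shares: Lindqvist 140,102.38; Kowalski 29,959.86; Orozco 71,104.21; Marchetti 18,426.31; Chaudhri 33,007.24.
At nearest $25: Lindqvist $140,100; Kowalski $29,950; Orozco $71,100; Marchetti $18,425; Chaudhri $33,000. Sum = $292,575.
Difference $292,600 − $292,575 = +$25 applied to largest allocation (Lindqvist): Lindqvist becomes $140,125.

Lindqvist: $140,125 | Kowalski: $29,950 | Orozco: $71,100 | Marchetti: $18,425 | Chaudhri: $33,000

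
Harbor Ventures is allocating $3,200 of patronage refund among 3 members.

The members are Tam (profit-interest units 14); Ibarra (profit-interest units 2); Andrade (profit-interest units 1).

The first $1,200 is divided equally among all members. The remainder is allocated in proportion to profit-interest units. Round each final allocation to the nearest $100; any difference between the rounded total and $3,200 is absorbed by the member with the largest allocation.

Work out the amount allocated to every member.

Tam: $2,100; Ibarra: $600; Andrade: $500

$1,200 shared equally gives $400 per member.
Remainder $2,000 by profit-interest units (total 17): Tam 1,647.06 → $1,600; Ibarra 235.29 → $200; Andrade 117.65 → $100.
Rounding difference +$100 on remainder applied to Tam.
Totals: Tam $400 + $1,700 = $2,100; Ibarra $400 + $200 = $600; Andrade $400 + $100 = $500.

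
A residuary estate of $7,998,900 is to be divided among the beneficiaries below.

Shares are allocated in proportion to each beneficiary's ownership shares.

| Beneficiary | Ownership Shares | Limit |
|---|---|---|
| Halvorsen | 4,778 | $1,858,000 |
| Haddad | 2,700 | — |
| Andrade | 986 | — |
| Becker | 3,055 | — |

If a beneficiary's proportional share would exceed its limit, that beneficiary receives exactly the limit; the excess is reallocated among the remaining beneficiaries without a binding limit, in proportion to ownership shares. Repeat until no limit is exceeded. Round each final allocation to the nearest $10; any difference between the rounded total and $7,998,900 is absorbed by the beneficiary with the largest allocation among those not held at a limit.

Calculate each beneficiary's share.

Halvorsen: $1,858,000; Haddad: $2,459,640; Andrade: $898,220; Becker: $2,783,040

Total ownership shares = 11,519.
Pro-rata shares before constraints: Halvorsen 3,317,887.33; Haddad 1,874,904.94; Andrade 684,687.51; Becker 2,121,420.22.
Capped: Halvorsen ($1,858,000); remaining pool $6,140,900 reallocated over remaining ownership shares 6,741.
Shares after redistribution: Haddad 2,459,639.52 → $2,459,640; Andrade 898,223.91 → $898,220; Becker 2,783,036.57 → $2,783,040.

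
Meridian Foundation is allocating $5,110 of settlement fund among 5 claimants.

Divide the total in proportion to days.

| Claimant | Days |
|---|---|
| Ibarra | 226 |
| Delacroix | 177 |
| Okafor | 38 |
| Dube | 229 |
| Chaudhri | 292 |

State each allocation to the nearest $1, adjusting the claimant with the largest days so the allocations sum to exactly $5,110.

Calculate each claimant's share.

Ibarra: $1,200 | Delacroix: $940 | Okafor: $202 | Dube: $1,216 | Chaudhri: $1,552

Combined days = 226 + 177 + 38 + 229 + 292 = 962.
Raw shares: Ibarra 1,200.48; Delacroix 940.20; Okafor 201.85; Dube 1,216.41; Chaudhri 1,551.06.
After rounding ($1): Ibarra $1,200; Delacroix $940; Okafor $202; Dube $1,216; Chaudhri $1,551. Sum = $5,109.
Difference $5,110 − $5,109 = +$1 applied to largest days (Chaudhri): Chaudhri becomes $1,552.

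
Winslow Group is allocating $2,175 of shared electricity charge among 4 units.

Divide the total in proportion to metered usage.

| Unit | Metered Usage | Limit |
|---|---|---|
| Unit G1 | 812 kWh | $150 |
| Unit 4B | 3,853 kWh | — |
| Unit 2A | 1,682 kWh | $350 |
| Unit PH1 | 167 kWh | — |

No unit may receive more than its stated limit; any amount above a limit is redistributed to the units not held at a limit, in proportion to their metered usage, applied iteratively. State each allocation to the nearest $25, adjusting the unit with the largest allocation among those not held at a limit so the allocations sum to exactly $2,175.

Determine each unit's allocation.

Combined metered usage = 6,514.
Pro-rata shares before constraints: Unit G1 271.12; Unit 4B 1,286.50; Unit 2A 561.61; Unit PH1 55.76.
Cap binds for Unit G1 ($150), Unit 2A ($350); residual $1,675 reallocated over remaining metered usage 4,020.
Remaining shares: Unit 4B 1,605.42 → $1,600; Unit PH1 69.58 → $75.

Unit G1: $150 | Unit 4B: $1,600 | Unit 2A: $350 | Unit PH1: $75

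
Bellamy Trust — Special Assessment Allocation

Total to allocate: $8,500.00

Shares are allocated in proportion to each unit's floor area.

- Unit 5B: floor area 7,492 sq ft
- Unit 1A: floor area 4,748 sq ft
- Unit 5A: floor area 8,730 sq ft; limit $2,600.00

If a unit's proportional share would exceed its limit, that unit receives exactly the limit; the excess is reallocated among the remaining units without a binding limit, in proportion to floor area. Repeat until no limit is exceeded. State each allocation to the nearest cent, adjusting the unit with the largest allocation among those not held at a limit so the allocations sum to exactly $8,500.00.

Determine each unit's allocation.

Unit 5B: $3,611.34 · Unit 1A: $2,288.66 · Unit 5A: $2,600.00

Combined floor area = 20,970.
Unconstrained shares: Unit 5B 3,036.8145; Unit 1A 1,924.5589; Unit 5A 3,538.6266.
Cap binds for Unit 5A ($2,600.00); balance $5,900.00 reallocated over remaining floor area 12,240.
Redistributed shares: Unit 5B 3,611.3399 → $3,611.34; Unit 1A 2,288.6601 → $2,288.66.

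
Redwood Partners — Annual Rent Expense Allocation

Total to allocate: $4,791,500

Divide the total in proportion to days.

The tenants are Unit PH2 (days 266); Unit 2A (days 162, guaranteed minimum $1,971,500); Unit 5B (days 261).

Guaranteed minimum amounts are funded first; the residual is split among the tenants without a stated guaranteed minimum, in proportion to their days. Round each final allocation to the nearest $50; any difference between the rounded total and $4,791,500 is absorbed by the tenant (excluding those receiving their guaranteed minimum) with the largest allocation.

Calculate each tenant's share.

Minimums first: Unit 2A $1,971,500. Residual $2,820,000.
Residual split over remaining days 527: Unit PH2 1,423,377.61 → $1,423,400; Unit 5B 1,396,622.39 → $1,396,600.

Unit PH2: $1,423,400 | Unit 2A: $1,971,500 | Unit 5B: $1,396,600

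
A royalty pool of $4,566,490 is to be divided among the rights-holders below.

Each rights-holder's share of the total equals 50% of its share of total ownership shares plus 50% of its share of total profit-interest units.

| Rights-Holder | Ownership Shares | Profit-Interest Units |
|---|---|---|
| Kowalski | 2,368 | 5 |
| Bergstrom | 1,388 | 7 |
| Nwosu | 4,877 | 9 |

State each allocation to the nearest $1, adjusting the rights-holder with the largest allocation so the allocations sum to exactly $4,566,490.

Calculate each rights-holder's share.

Kowalski: $1,169,915 | Bergstrom: $1,128,178 | Nwosu: $2,268,397

Ownership shares total 8,633; profit-interest units total 21.
Combined weights (50% ownership shares + 50% profit-interest units): Kowalski 0.2562; Bergstrom 0.2471; Nwosu 0.4967.
Pro-rata amounts: Kowalski 1,169,915.43; Bergstrom 1,128,178.16; Nwosu 2,268,396.41.
At nearest $1: Kowalski $1,169,915; Bergstrom $1,128,178; Nwosu $2,268,396. Sum = $4,566,489.
Difference $4,566,490 − $4,566,489 = +$1 applied to largest allocation (Nwosu): Nwosu becomes $2,268,397.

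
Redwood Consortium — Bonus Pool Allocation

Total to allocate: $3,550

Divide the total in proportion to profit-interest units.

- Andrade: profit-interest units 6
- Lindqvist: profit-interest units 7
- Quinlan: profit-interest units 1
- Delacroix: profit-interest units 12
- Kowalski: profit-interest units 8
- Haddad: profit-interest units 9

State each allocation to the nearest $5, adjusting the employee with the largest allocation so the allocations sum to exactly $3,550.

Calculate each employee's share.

Andrade: $495; Lindqvist: $580; Quinlan: $85; Delacroix: $985; Kowalski: $660; Haddad: $745

Profit-interest units total: 43.
Unrounded shares: Andrade 6/43 × $3,550 = 495.35; Lindqvist 7/43 × $3,550 = 577.91; Quinlan 1/43 × $3,550 = 82.56; Delacroix 12/43 × $3,550 = 990.70; Kowalski 8/43 × $3,550 = 660.47; Haddad 9/43 × $3,550 = 743.02.
Rounded to nearest $5: Andrade $495; Lindqvist $580; Quinlan $85; Delacroix $990; Kowalski $660; Haddad $745. Sum = $3,555.
Difference $3,550 − $3,555 = −$5 applied to largest allocation (Delacroix): Delacroix becomes $985.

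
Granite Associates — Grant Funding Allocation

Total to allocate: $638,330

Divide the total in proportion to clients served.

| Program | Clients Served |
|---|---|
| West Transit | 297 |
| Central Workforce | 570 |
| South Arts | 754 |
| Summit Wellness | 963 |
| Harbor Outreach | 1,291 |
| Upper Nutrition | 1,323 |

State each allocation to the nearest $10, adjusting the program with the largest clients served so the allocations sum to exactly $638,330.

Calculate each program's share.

Clients served total: 297 + 570 + 754 + 963 + 1,291 + 1,323 = 5,198.
Raw shares: West Transit 36,472.49; Central Workforce 69,997.71; South Arts 92,593.46; Summit Wellness 118,259.29; Harbor Outreach 158,538.67; Upper Nutrition 162,468.37.
Rounded to nearest $10: West Transit $36,470; Central Workforce $70,000; South Arts $92,590; Summit Wellness $118,260; Harbor Outreach $158,540; Upper Nutrition $162,470. Sum = $638,330.
Sum already equals the total — no adjustment.

West Transit: $36,470 · Central Workforce: $70,000 · South Arts: $92,590 · Summit Wellness: $118,260 · Harbor Outreach: $158,540 · Upper Nutrition: $162,470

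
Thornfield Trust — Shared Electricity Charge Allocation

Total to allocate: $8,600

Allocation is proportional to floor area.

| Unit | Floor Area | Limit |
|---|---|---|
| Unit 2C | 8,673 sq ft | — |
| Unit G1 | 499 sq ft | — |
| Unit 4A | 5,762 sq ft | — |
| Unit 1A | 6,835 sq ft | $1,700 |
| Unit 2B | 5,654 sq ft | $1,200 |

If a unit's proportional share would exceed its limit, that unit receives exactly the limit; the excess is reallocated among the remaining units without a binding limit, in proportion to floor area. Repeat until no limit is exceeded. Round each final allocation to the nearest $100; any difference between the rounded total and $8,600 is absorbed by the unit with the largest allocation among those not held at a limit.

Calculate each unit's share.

Unit 2C: $3,300 | Unit G1: $200 | Unit 4A: $2,200 | Unit 1A: $1,700 | Unit 2B: $1,200

Floor area total: 27,423.
Unconstrained shares: Unit 2C 2,719.90; Unit G1 156.49; Unit 4A 1,806.99; Unit 1A 2,143.49; Unit 2B 1,773.12.
Held at cap: Unit 1A ($1,700), Unit 2B ($1,200); balance $5,700 reallocated over remaining floor area 14,934.
Redistributed shares: Unit 2C 3,310.31 → $3,300; Unit G1 190.46 → $200; Unit 4A 2,199.24 → $2,200.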